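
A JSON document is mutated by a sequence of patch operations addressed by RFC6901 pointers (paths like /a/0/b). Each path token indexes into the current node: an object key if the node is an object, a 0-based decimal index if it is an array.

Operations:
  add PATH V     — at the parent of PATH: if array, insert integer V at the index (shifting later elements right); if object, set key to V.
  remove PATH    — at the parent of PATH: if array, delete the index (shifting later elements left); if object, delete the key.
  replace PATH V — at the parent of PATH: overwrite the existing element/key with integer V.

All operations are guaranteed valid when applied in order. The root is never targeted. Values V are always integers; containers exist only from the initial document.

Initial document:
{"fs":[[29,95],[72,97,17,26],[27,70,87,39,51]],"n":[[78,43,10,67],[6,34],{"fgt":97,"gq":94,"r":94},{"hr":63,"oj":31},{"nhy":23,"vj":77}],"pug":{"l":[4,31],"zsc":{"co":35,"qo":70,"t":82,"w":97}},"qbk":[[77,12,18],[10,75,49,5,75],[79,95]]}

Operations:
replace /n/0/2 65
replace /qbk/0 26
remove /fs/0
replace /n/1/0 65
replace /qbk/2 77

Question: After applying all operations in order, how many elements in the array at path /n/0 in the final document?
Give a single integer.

Answer: 4

Derivation:
After op 1 (replace /n/0/2 65): {"fs":[[29,95],[72,97,17,26],[27,70,87,39,51]],"n":[[78,43,65,67],[6,34],{"fgt":97,"gq":94,"r":94},{"hr":63,"oj":31},{"nhy":23,"vj":77}],"pug":{"l":[4,31],"zsc":{"co":35,"qo":70,"t":82,"w":97}},"qbk":[[77,12,18],[10,75,49,5,75],[79,95]]}
After op 2 (replace /qbk/0 26): {"fs":[[29,95],[72,97,17,26],[27,70,87,39,51]],"n":[[78,43,65,67],[6,34],{"fgt":97,"gq":94,"r":94},{"hr":63,"oj":31},{"nhy":23,"vj":77}],"pug":{"l":[4,31],"zsc":{"co":35,"qo":70,"t":82,"w":97}},"qbk":[26,[10,75,49,5,75],[79,95]]}
After op 3 (remove /fs/0): {"fs":[[72,97,17,26],[27,70,87,39,51]],"n":[[78,43,65,67],[6,34],{"fgt":97,"gq":94,"r":94},{"hr":63,"oj":31},{"nhy":23,"vj":77}],"pug":{"l":[4,31],"zsc":{"co":35,"qo":70,"t":82,"w":97}},"qbk":[26,[10,75,49,5,75],[79,95]]}
After op 4 (replace /n/1/0 65): {"fs":[[72,97,17,26],[27,70,87,39,51]],"n":[[78,43,65,67],[65,34],{"fgt":97,"gq":94,"r":94},{"hr":63,"oj":31},{"nhy":23,"vj":77}],"pug":{"l":[4,31],"zsc":{"co":35,"qo":70,"t":82,"w":97}},"qbk":[26,[10,75,49,5,75],[79,95]]}
After op 5 (replace /qbk/2 77): {"fs":[[72,97,17,26],[27,70,87,39,51]],"n":[[78,43,65,67],[65,34],{"fgt":97,"gq":94,"r":94},{"hr":63,"oj":31},{"nhy":23,"vj":77}],"pug":{"l":[4,31],"zsc":{"co":35,"qo":70,"t":82,"w":97}},"qbk":[26,[10,75,49,5,75],77]}
Size at path /n/0: 4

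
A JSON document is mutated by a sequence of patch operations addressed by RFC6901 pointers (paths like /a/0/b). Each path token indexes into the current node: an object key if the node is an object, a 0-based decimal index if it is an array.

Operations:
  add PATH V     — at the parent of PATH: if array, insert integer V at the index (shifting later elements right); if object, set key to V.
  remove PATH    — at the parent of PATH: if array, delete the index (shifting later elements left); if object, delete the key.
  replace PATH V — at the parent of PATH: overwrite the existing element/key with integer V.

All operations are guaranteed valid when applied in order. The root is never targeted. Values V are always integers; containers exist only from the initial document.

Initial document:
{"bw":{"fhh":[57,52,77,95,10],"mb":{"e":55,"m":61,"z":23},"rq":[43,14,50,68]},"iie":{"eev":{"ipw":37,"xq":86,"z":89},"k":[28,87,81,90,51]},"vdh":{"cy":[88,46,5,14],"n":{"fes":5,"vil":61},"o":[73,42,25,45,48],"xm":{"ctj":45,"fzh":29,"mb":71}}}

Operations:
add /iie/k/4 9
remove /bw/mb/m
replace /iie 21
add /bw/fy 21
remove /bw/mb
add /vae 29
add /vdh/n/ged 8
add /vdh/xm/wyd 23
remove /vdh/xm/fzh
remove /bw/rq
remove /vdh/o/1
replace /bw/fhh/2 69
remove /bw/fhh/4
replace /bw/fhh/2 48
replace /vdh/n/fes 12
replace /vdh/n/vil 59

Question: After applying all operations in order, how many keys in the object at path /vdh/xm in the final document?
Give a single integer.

After op 1 (add /iie/k/4 9): {"bw":{"fhh":[57,52,77,95,10],"mb":{"e":55,"m":61,"z":23},"rq":[43,14,50,68]},"iie":{"eev":{"ipw":37,"xq":86,"z":89},"k":[28,87,81,90,9,51]},"vdh":{"cy":[88,46,5,14],"n":{"fes":5,"vil":61},"o":[73,42,25,45,48],"xm":{"ctj":45,"fzh":29,"mb":71}}}
After op 2 (remove /bw/mb/m): {"bw":{"fhh":[57,52,77,95,10],"mb":{"e":55,"z":23},"rq":[43,14,50,68]},"iie":{"eev":{"ipw":37,"xq":86,"z":89},"k":[28,87,81,90,9,51]},"vdh":{"cy":[88,46,5,14],"n":{"fes":5,"vil":61},"o":[73,42,25,45,48],"xm":{"ctj":45,"fzh":29,"mb":71}}}
After op 3 (replace /iie 21): {"bw":{"fhh":[57,52,77,95,10],"mb":{"e":55,"z":23},"rq":[43,14,50,68]},"iie":21,"vdh":{"cy":[88,46,5,14],"n":{"fes":5,"vil":61},"o":[73,42,25,45,48],"xm":{"ctj":45,"fzh":29,"mb":71}}}
After op 4 (add /bw/fy 21): {"bw":{"fhh":[57,52,77,95,10],"fy":21,"mb":{"e":55,"z":23},"rq":[43,14,50,68]},"iie":21,"vdh":{"cy":[88,46,5,14],"n":{"fes":5,"vil":61},"o":[73,42,25,45,48],"xm":{"ctj":45,"fzh":29,"mb":71}}}
After op 5 (remove /bw/mb): {"bw":{"fhh":[57,52,77,95,10],"fy":21,"rq":[43,14,50,68]},"iie":21,"vdh":{"cy":[88,46,5,14],"n":{"fes":5,"vil":61},"o":[73,42,25,45,48],"xm":{"ctj":45,"fzh":29,"mb":71}}}
After op 6 (add /vae 29): {"bw":{"fhh":[57,52,77,95,10],"fy":21,"rq":[43,14,50,68]},"iie":21,"vae":29,"vdh":{"cy":[88,46,5,14],"n":{"fes":5,"vil":61},"o":[73,42,25,45,48],"xm":{"ctj":45,"fzh":29,"mb":71}}}
After op 7 (add /vdh/n/ged 8): {"bw":{"fhh":[57,52,77,95,10],"fy":21,"rq":[43,14,50,68]},"iie":21,"vae":29,"vdh":{"cy":[88,46,5,14],"n":{"fes":5,"ged":8,"vil":61},"o":[73,42,25,45,48],"xm":{"ctj":45,"fzh":29,"mb":71}}}
After op 8 (add /vdh/xm/wyd 23): {"bw":{"fhh":[57,52,77,95,10],"fy":21,"rq":[43,14,50,68]},"iie":21,"vae":29,"vdh":{"cy":[88,46,5,14],"n":{"fes":5,"ged":8,"vil":61},"o":[73,42,25,45,48],"xm":{"ctj":45,"fzh":29,"mb":71,"wyd":23}}}
After op 9 (remove /vdh/xm/fzh): {"bw":{"fhh":[57,52,77,95,10],"fy":21,"rq":[43,14,50,68]},"iie":21,"vae":29,"vdh":{"cy":[88,46,5,14],"n":{"fes":5,"ged":8,"vil":61},"o":[73,42,25,45,48],"xm":{"ctj":45,"mb":71,"wyd":23}}}
After op 10 (remove /bw/rq): {"bw":{"fhh":[57,52,77,95,10],"fy":21},"iie":21,"vae":29,"vdh":{"cy":[88,46,5,14],"n":{"fes":5,"ged":8,"vil":61},"o":[73,42,25,45,48],"xm":{"ctj":45,"mb":71,"wyd":23}}}
After op 11 (remove /vdh/o/1): {"bw":{"fhh":[57,52,77,95,10],"fy":21},"iie":21,"vae":29,"vdh":{"cy":[88,46,5,14],"n":{"fes":5,"ged":8,"vil":61},"o":[73,25,45,48],"xm":{"ctj":45,"mb":71,"wyd":23}}}
After op 12 (replace /bw/fhh/2 69): {"bw":{"fhh":[57,52,69,95,10],"fy":21},"iie":21,"vae":29,"vdh":{"cy":[88,46,5,14],"n":{"fes":5,"ged":8,"vil":61},"o":[73,25,45,48],"xm":{"ctj":45,"mb":71,"wyd":23}}}
After op 13 (remove /bw/fhh/4): {"bw":{"fhh":[57,52,69,95],"fy":21},"iie":21,"vae":29,"vdh":{"cy":[88,46,5,14],"n":{"fes":5,"ged":8,"vil":61},"o":[73,25,45,48],"xm":{"ctj":45,"mb":71,"wyd":23}}}
After op 14 (replace /bw/fhh/2 48): {"bw":{"fhh":[57,52,48,95],"fy":21},"iie":21,"vae":29,"vdh":{"cy":[88,46,5,14],"n":{"fes":5,"ged":8,"vil":61},"o":[73,25,45,48],"xm":{"ctj":45,"mb":71,"wyd":23}}}
After op 15 (replace /vdh/n/fes 12): {"bw":{"fhh":[57,52,48,95],"fy":21},"iie":21,"vae":29,"vdh":{"cy":[88,46,5,14],"n":{"fes":12,"ged":8,"vil":61},"o":[73,25,45,48],"xm":{"ctj":45,"mb":71,"wyd":23}}}
After op 16 (replace /vdh/n/vil 59): {"bw":{"fhh":[57,52,48,95],"fy":21},"iie":21,"vae":29,"vdh":{"cy":[88,46,5,14],"n":{"fes":12,"ged":8,"vil":59},"o":[73,25,45,48],"xm":{"ctj":45,"mb":71,"wyd":23}}}
Size at path /vdh/xm: 3

Answer: 3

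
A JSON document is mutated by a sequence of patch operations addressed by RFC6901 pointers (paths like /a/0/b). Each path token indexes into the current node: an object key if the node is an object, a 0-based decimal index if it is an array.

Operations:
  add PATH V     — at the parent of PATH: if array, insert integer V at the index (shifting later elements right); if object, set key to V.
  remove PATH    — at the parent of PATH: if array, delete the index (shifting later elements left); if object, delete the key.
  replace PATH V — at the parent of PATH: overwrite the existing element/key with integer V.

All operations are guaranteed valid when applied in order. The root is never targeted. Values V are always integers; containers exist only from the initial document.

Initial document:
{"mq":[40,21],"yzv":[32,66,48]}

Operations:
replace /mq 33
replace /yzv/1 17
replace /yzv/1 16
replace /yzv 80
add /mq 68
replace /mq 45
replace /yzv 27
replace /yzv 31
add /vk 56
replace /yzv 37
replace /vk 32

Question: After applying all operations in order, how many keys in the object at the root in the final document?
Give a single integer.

Answer: 3

Derivation:
After op 1 (replace /mq 33): {"mq":33,"yzv":[32,66,48]}
After op 2 (replace /yzv/1 17): {"mq":33,"yzv":[32,17,48]}
After op 3 (replace /yzv/1 16): {"mq":33,"yzv":[32,16,48]}
After op 4 (replace /yzv 80): {"mq":33,"yzv":80}
After op 5 (add /mq 68): {"mq":68,"yzv":80}
After op 6 (replace /mq 45): {"mq":45,"yzv":80}
After op 7 (replace /yzv 27): {"mq":45,"yzv":27}
After op 8 (replace /yzv 31): {"mq":45,"yzv":31}
After op 9 (add /vk 56): {"mq":45,"vk":56,"yzv":31}
After op 10 (replace /yzv 37): {"mq":45,"vk":56,"yzv":37}
After op 11 (replace /vk 32): {"mq":45,"vk":32,"yzv":37}
Size at the root: 3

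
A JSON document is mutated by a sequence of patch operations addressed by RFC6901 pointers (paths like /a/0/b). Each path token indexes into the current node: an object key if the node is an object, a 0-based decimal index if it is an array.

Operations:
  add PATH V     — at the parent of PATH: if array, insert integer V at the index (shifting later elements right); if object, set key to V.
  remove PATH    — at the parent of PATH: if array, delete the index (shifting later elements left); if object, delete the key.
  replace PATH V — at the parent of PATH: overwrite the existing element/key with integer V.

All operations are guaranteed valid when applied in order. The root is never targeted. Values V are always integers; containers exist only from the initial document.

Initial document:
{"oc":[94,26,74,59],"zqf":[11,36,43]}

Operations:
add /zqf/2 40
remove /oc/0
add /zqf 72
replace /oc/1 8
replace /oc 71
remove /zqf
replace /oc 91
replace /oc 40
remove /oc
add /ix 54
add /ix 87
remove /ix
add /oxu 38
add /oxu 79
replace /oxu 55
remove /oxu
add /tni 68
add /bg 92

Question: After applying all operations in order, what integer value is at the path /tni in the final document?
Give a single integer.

After op 1 (add /zqf/2 40): {"oc":[94,26,74,59],"zqf":[11,36,40,43]}
After op 2 (remove /oc/0): {"oc":[26,74,59],"zqf":[11,36,40,43]}
After op 3 (add /zqf 72): {"oc":[26,74,59],"zqf":72}
After op 4 (replace /oc/1 8): {"oc":[26,8,59],"zqf":72}
After op 5 (replace /oc 71): {"oc":71,"zqf":72}
After op 6 (remove /zqf): {"oc":71}
After op 7 (replace /oc 91): {"oc":91}
After op 8 (replace /oc 40): {"oc":40}
After op 9 (remove /oc): {}
After op 10 (add /ix 54): {"ix":54}
After op 11 (add /ix 87): {"ix":87}
After op 12 (remove /ix): {}
After op 13 (add /oxu 38): {"oxu":38}
After op 14 (add /oxu 79): {"oxu":79}
After op 15 (replace /oxu 55): {"oxu":55}
After op 16 (remove /oxu): {}
After op 17 (add /tni 68): {"tni":68}
After op 18 (add /bg 92): {"bg":92,"tni":68}
Value at /tni: 68

Answer: 68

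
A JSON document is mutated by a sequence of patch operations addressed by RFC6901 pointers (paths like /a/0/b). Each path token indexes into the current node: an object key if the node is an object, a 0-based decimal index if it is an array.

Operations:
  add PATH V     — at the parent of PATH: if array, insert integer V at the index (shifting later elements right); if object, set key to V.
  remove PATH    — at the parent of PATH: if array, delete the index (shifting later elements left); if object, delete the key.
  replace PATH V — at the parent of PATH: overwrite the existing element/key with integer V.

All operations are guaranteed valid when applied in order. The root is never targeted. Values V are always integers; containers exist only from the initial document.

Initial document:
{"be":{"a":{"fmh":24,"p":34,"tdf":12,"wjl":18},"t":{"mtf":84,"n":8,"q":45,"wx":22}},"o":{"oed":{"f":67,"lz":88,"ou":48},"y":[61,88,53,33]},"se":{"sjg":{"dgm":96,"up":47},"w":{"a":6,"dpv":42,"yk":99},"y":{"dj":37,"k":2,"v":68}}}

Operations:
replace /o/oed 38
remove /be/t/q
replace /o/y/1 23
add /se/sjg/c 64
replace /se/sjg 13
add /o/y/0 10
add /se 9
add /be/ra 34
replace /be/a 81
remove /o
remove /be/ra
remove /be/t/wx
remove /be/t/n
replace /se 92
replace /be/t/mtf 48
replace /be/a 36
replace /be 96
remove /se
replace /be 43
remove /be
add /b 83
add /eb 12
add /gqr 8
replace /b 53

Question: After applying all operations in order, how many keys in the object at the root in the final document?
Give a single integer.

Answer: 3

Derivation:
After op 1 (replace /o/oed 38): {"be":{"a":{"fmh":24,"p":34,"tdf":12,"wjl":18},"t":{"mtf":84,"n":8,"q":45,"wx":22}},"o":{"oed":38,"y":[61,88,53,33]},"se":{"sjg":{"dgm":96,"up":47},"w":{"a":6,"dpv":42,"yk":99},"y":{"dj":37,"k":2,"v":68}}}
After op 2 (remove /be/t/q): {"be":{"a":{"fmh":24,"p":34,"tdf":12,"wjl":18},"t":{"mtf":84,"n":8,"wx":22}},"o":{"oed":38,"y":[61,88,53,33]},"se":{"sjg":{"dgm":96,"up":47},"w":{"a":6,"dpv":42,"yk":99},"y":{"dj":37,"k":2,"v":68}}}
After op 3 (replace /o/y/1 23): {"be":{"a":{"fmh":24,"p":34,"tdf":12,"wjl":18},"t":{"mtf":84,"n":8,"wx":22}},"o":{"oed":38,"y":[61,23,53,33]},"se":{"sjg":{"dgm":96,"up":47},"w":{"a":6,"dpv":42,"yk":99},"y":{"dj":37,"k":2,"v":68}}}
After op 4 (add /se/sjg/c 64): {"be":{"a":{"fmh":24,"p":34,"tdf":12,"wjl":18},"t":{"mtf":84,"n":8,"wx":22}},"o":{"oed":38,"y":[61,23,53,33]},"se":{"sjg":{"c":64,"dgm":96,"up":47},"w":{"a":6,"dpv":42,"yk":99},"y":{"dj":37,"k":2,"v":68}}}
After op 5 (replace /se/sjg 13): {"be":{"a":{"fmh":24,"p":34,"tdf":12,"wjl":18},"t":{"mtf":84,"n":8,"wx":22}},"o":{"oed":38,"y":[61,23,53,33]},"se":{"sjg":13,"w":{"a":6,"dpv":42,"yk":99},"y":{"dj":37,"k":2,"v":68}}}
After op 6 (add /o/y/0 10): {"be":{"a":{"fmh":24,"p":34,"tdf":12,"wjl":18},"t":{"mtf":84,"n":8,"wx":22}},"o":{"oed":38,"y":[10,61,23,53,33]},"se":{"sjg":13,"w":{"a":6,"dpv":42,"yk":99},"y":{"dj":37,"k":2,"v":68}}}
After op 7 (add /se 9): {"be":{"a":{"fmh":24,"p":34,"tdf":12,"wjl":18},"t":{"mtf":84,"n":8,"wx":22}},"o":{"oed":38,"y":[10,61,23,53,33]},"se":9}
After op 8 (add /be/ra 34): {"be":{"a":{"fmh":24,"p":34,"tdf":12,"wjl":18},"ra":34,"t":{"mtf":84,"n":8,"wx":22}},"o":{"oed":38,"y":[10,61,23,53,33]},"se":9}
After op 9 (replace /be/a 81): {"be":{"a":81,"ra":34,"t":{"mtf":84,"n":8,"wx":22}},"o":{"oed":38,"y":[10,61,23,53,33]},"se":9}
After op 10 (remove /o): {"be":{"a":81,"ra":34,"t":{"mtf":84,"n":8,"wx":22}},"se":9}
After op 11 (remove /be/ra): {"be":{"a":81,"t":{"mtf":84,"n":8,"wx":22}},"se":9}
After op 12 (remove /be/t/wx): {"be":{"a":81,"t":{"mtf":84,"n":8}},"se":9}
After op 13 (remove /be/t/n): {"be":{"a":81,"t":{"mtf":84}},"se":9}
After op 14 (replace /se 92): {"be":{"a":81,"t":{"mtf":84}},"se":92}
After op 15 (replace /be/t/mtf 48): {"be":{"a":81,"t":{"mtf":48}},"se":92}
After op 16 (replace /be/a 36): {"be":{"a":36,"t":{"mtf":48}},"se":92}
After op 17 (replace /be 96): {"be":96,"se":92}
After op 18 (remove /se): {"be":96}
After op 19 (replace /be 43): {"be":43}
After op 20 (remove /be): {}
After op 21 (add /b 83): {"b":83}
After op 22 (add /eb 12): {"b":83,"eb":12}
After op 23 (add /gqr 8): {"b":83,"eb":12,"gqr":8}
After op 24 (replace /b 53): {"b":53,"eb":12,"gqr":8}
Size at the root: 3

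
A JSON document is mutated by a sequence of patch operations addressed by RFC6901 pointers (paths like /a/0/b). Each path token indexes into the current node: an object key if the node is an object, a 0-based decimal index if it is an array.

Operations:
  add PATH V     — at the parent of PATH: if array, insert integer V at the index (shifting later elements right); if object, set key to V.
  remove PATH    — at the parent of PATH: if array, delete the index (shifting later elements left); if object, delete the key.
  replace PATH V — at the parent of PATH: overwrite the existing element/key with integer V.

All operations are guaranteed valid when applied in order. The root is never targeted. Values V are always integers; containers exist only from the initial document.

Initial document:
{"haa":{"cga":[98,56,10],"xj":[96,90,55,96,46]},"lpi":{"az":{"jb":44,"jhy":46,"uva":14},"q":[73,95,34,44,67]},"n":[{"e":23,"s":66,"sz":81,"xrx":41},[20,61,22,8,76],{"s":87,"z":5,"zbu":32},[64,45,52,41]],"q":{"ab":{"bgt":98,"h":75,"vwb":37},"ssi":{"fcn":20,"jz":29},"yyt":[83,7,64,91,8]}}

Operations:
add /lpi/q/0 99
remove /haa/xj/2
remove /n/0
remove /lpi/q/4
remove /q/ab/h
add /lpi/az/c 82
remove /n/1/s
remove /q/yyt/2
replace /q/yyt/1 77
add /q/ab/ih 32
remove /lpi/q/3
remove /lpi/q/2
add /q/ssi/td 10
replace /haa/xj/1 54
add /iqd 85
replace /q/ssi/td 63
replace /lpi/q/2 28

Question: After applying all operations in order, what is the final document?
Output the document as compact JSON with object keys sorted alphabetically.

Answer: {"haa":{"cga":[98,56,10],"xj":[96,54,96,46]},"iqd":85,"lpi":{"az":{"c":82,"jb":44,"jhy":46,"uva":14},"q":[99,73,28]},"n":[[20,61,22,8,76],{"z":5,"zbu":32},[64,45,52,41]],"q":{"ab":{"bgt":98,"ih":32,"vwb":37},"ssi":{"fcn":20,"jz":29,"td":63},"yyt":[83,77,91,8]}}

Derivation:
After op 1 (add /lpi/q/0 99): {"haa":{"cga":[98,56,10],"xj":[96,90,55,96,46]},"lpi":{"az":{"jb":44,"jhy":46,"uva":14},"q":[99,73,95,34,44,67]},"n":[{"e":23,"s":66,"sz":81,"xrx":41},[20,61,22,8,76],{"s":87,"z":5,"zbu":32},[64,45,52,41]],"q":{"ab":{"bgt":98,"h":75,"vwb":37},"ssi":{"fcn":20,"jz":29},"yyt":[83,7,64,91,8]}}
After op 2 (remove /haa/xj/2): {"haa":{"cga":[98,56,10],"xj":[96,90,96,46]},"lpi":{"az":{"jb":44,"jhy":46,"uva":14},"q":[99,73,95,34,44,67]},"n":[{"e":23,"s":66,"sz":81,"xrx":41},[20,61,22,8,76],{"s":87,"z":5,"zbu":32},[64,45,52,41]],"q":{"ab":{"bgt":98,"h":75,"vwb":37},"ssi":{"fcn":20,"jz":29},"yyt":[83,7,64,91,8]}}
After op 3 (remove /n/0): {"haa":{"cga":[98,56,10],"xj":[96,90,96,46]},"lpi":{"az":{"jb":44,"jhy":46,"uva":14},"q":[99,73,95,34,44,67]},"n":[[20,61,22,8,76],{"s":87,"z":5,"zbu":32},[64,45,52,41]],"q":{"ab":{"bgt":98,"h":75,"vwb":37},"ssi":{"fcn":20,"jz":29},"yyt":[83,7,64,91,8]}}
After op 4 (remove /lpi/q/4): {"haa":{"cga":[98,56,10],"xj":[96,90,96,46]},"lpi":{"az":{"jb":44,"jhy":46,"uva":14},"q":[99,73,95,34,67]},"n":[[20,61,22,8,76],{"s":87,"z":5,"zbu":32},[64,45,52,41]],"q":{"ab":{"bgt":98,"h":75,"vwb":37},"ssi":{"fcn":20,"jz":29},"yyt":[83,7,64,91,8]}}
After op 5 (remove /q/ab/h): {"haa":{"cga":[98,56,10],"xj":[96,90,96,46]},"lpi":{"az":{"jb":44,"jhy":46,"uva":14},"q":[99,73,95,34,67]},"n":[[20,61,22,8,76],{"s":87,"z":5,"zbu":32},[64,45,52,41]],"q":{"ab":{"bgt":98,"vwb":37},"ssi":{"fcn":20,"jz":29},"yyt":[83,7,64,91,8]}}
After op 6 (add /lpi/az/c 82): {"haa":{"cga":[98,56,10],"xj":[96,90,96,46]},"lpi":{"az":{"c":82,"jb":44,"jhy":46,"uva":14},"q":[99,73,95,34,67]},"n":[[20,61,22,8,76],{"s":87,"z":5,"zbu":32},[64,45,52,41]],"q":{"ab":{"bgt":98,"vwb":37},"ssi":{"fcn":20,"jz":29},"yyt":[83,7,64,91,8]}}
After op 7 (remove /n/1/s): {"haa":{"cga":[98,56,10],"xj":[96,90,96,46]},"lpi":{"az":{"c":82,"jb":44,"jhy":46,"uva":14},"q":[99,73,95,34,67]},"n":[[20,61,22,8,76],{"z":5,"zbu":32},[64,45,52,41]],"q":{"ab":{"bgt":98,"vwb":37},"ssi":{"fcn":20,"jz":29},"yyt":[83,7,64,91,8]}}
After op 8 (remove /q/yyt/2): {"haa":{"cga":[98,56,10],"xj":[96,90,96,46]},"lpi":{"az":{"c":82,"jb":44,"jhy":46,"uva":14},"q":[99,73,95,34,67]},"n":[[20,61,22,8,76],{"z":5,"zbu":32},[64,45,52,41]],"q":{"ab":{"bgt":98,"vwb":37},"ssi":{"fcn":20,"jz":29},"yyt":[83,7,91,8]}}
After op 9 (replace /q/yyt/1 77): {"haa":{"cga":[98,56,10],"xj":[96,90,96,46]},"lpi":{"az":{"c":82,"jb":44,"jhy":46,"uva":14},"q":[99,73,95,34,67]},"n":[[20,61,22,8,76],{"z":5,"zbu":32},[64,45,52,41]],"q":{"ab":{"bgt":98,"vwb":37},"ssi":{"fcn":20,"jz":29},"yyt":[83,77,91,8]}}
After op 10 (add /q/ab/ih 32): {"haa":{"cga":[98,56,10],"xj":[96,90,96,46]},"lpi":{"az":{"c":82,"jb":44,"jhy":46,"uva":14},"q":[99,73,95,34,67]},"n":[[20,61,22,8,76],{"z":5,"zbu":32},[64,45,52,41]],"q":{"ab":{"bgt":98,"ih":32,"vwb":37},"ssi":{"fcn":20,"jz":29},"yyt":[83,77,91,8]}}
After op 11 (remove /lpi/q/3): {"haa":{"cga":[98,56,10],"xj":[96,90,96,46]},"lpi":{"az":{"c":82,"jb":44,"jhy":46,"uva":14},"q":[99,73,95,67]},"n":[[20,61,22,8,76],{"z":5,"zbu":32},[64,45,52,41]],"q":{"ab":{"bgt":98,"ih":32,"vwb":37},"ssi":{"fcn":20,"jz":29},"yyt":[83,77,91,8]}}
After op 12 (remove /lpi/q/2): {"haa":{"cga":[98,56,10],"xj":[96,90,96,46]},"lpi":{"az":{"c":82,"jb":44,"jhy":46,"uva":14},"q":[99,73,67]},"n":[[20,61,22,8,76],{"z":5,"zbu":32},[64,45,52,41]],"q":{"ab":{"bgt":98,"ih":32,"vwb":37},"ssi":{"fcn":20,"jz":29},"yyt":[83,77,91,8]}}
After op 13 (add /q/ssi/td 10): {"haa":{"cga":[98,56,10],"xj":[96,90,96,46]},"lpi":{"az":{"c":82,"jb":44,"jhy":46,"uva":14},"q":[99,73,67]},"n":[[20,61,22,8,76],{"z":5,"zbu":32},[64,45,52,41]],"q":{"ab":{"bgt":98,"ih":32,"vwb":37},"ssi":{"fcn":20,"jz":29,"td":10},"yyt":[83,77,91,8]}}
After op 14 (replace /haa/xj/1 54): {"haa":{"cga":[98,56,10],"xj":[96,54,96,46]},"lpi":{"az":{"c":82,"jb":44,"jhy":46,"uva":14},"q":[99,73,67]},"n":[[20,61,22,8,76],{"z":5,"zbu":32},[64,45,52,41]],"q":{"ab":{"bgt":98,"ih":32,"vwb":37},"ssi":{"fcn":20,"jz":29,"td":10},"yyt":[83,77,91,8]}}
After op 15 (add /iqd 85): {"haa":{"cga":[98,56,10],"xj":[96,54,96,46]},"iqd":85,"lpi":{"az":{"c":82,"jb":44,"jhy":46,"uva":14},"q":[99,73,67]},"n":[[20,61,22,8,76],{"z":5,"zbu":32},[64,45,52,41]],"q":{"ab":{"bgt":98,"ih":32,"vwb":37},"ssi":{"fcn":20,"jz":29,"td":10},"yyt":[83,77,91,8]}}
After op 16 (replace /q/ssi/td 63): {"haa":{"cga":[98,56,10],"xj":[96,54,96,46]},"iqd":85,"lpi":{"az":{"c":82,"jb":44,"jhy":46,"uva":14},"q":[99,73,67]},"n":[[20,61,22,8,76],{"z":5,"zbu":32},[64,45,52,41]],"q":{"ab":{"bgt":98,"ih":32,"vwb":37},"ssi":{"fcn":20,"jz":29,"td":63},"yyt":[83,77,91,8]}}
After op 17 (replace /lpi/q/2 28): {"haa":{"cga":[98,56,10],"xj":[96,54,96,46]},"iqd":85,"lpi":{"az":{"c":82,"jb":44,"jhy":46,"uva":14},"q":[99,73,28]},"n":[[20,61,22,8,76],{"z":5,"zbu":32},[64,45,52,41]],"q":{"ab":{"bgt":98,"ih":32,"vwb":37},"ssi":{"fcn":20,"jz":29,"td":63},"yyt":[83,77,91,8]}}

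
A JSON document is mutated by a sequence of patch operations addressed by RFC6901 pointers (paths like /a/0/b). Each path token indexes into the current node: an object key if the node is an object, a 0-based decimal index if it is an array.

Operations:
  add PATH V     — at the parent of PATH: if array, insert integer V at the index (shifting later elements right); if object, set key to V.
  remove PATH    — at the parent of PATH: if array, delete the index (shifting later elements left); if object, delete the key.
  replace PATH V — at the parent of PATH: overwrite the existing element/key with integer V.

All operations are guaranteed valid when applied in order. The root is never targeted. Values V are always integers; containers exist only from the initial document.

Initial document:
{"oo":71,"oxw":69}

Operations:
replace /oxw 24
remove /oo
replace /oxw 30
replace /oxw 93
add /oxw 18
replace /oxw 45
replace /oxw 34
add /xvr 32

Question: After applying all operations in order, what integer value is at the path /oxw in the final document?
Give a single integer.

Answer: 34

Derivation:
After op 1 (replace /oxw 24): {"oo":71,"oxw":24}
After op 2 (remove /oo): {"oxw":24}
After op 3 (replace /oxw 30): {"oxw":30}
After op 4 (replace /oxw 93): {"oxw":93}
After op 5 (add /oxw 18): {"oxw":18}
After op 6 (replace /oxw 45): {"oxw":45}
After op 7 (replace /oxw 34): {"oxw":34}
After op 8 (add /xvr 32): {"oxw":34,"xvr":32}
Value at /oxw: 34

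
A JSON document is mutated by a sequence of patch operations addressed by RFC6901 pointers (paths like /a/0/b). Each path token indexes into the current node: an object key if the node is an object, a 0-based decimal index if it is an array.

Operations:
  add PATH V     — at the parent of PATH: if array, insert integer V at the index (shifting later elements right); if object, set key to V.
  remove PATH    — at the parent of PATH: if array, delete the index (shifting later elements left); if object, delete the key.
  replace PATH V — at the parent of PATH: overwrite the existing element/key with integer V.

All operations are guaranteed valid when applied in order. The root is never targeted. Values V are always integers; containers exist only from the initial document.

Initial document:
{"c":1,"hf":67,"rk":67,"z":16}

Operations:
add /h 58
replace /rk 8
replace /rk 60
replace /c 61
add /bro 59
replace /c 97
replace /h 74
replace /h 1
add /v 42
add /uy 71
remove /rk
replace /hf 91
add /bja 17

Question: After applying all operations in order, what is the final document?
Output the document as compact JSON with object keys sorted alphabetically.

Answer: {"bja":17,"bro":59,"c":97,"h":1,"hf":91,"uy":71,"v":42,"z":16}

Derivation:
After op 1 (add /h 58): {"c":1,"h":58,"hf":67,"rk":67,"z":16}
After op 2 (replace /rk 8): {"c":1,"h":58,"hf":67,"rk":8,"z":16}
After op 3 (replace /rk 60): {"c":1,"h":58,"hf":67,"rk":60,"z":16}
After op 4 (replace /c 61): {"c":61,"h":58,"hf":67,"rk":60,"z":16}
After op 5 (add /bro 59): {"bro":59,"c":61,"h":58,"hf":67,"rk":60,"z":16}
After op 6 (replace /c 97): {"bro":59,"c":97,"h":58,"hf":67,"rk":60,"z":16}
After op 7 (replace /h 74): {"bro":59,"c":97,"h":74,"hf":67,"rk":60,"z":16}
After op 8 (replace /h 1): {"bro":59,"c":97,"h":1,"hf":67,"rk":60,"z":16}
After op 9 (add /v 42): {"bro":59,"c":97,"h":1,"hf":67,"rk":60,"v":42,"z":16}
After op 10 (add /uy 71): {"bro":59,"c":97,"h":1,"hf":67,"rk":60,"uy":71,"v":42,"z":16}
After op 11 (remove /rk): {"bro":59,"c":97,"h":1,"hf":67,"uy":71,"v":42,"z":16}
After op 12 (replace /hf 91): {"bro":59,"c":97,"h":1,"hf":91,"uy":71,"v":42,"z":16}
After op 13 (add /bja 17): {"bja":17,"bro":59,"c":97,"h":1,"hf":91,"uy":71,"v":42,"z":16}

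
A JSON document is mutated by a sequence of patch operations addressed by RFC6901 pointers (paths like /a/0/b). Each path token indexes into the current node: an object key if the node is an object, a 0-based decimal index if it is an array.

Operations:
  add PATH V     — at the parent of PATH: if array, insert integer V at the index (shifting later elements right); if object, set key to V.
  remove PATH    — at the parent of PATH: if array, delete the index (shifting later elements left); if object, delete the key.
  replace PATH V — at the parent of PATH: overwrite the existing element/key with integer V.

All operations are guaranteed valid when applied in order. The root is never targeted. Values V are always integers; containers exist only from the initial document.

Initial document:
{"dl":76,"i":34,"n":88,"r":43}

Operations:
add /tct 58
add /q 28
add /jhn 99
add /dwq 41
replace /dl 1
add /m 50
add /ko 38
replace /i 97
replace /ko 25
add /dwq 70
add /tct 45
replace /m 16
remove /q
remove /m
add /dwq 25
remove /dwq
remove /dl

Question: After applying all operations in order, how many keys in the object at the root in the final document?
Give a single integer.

Answer: 6

Derivation:
After op 1 (add /tct 58): {"dl":76,"i":34,"n":88,"r":43,"tct":58}
After op 2 (add /q 28): {"dl":76,"i":34,"n":88,"q":28,"r":43,"tct":58}
After op 3 (add /jhn 99): {"dl":76,"i":34,"jhn":99,"n":88,"q":28,"r":43,"tct":58}
After op 4 (add /dwq 41): {"dl":76,"dwq":41,"i":34,"jhn":99,"n":88,"q":28,"r":43,"tct":58}
After op 5 (replace /dl 1): {"dl":1,"dwq":41,"i":34,"jhn":99,"n":88,"q":28,"r":43,"tct":58}
After op 6 (add /m 50): {"dl":1,"dwq":41,"i":34,"jhn":99,"m":50,"n":88,"q":28,"r":43,"tct":58}
After op 7 (add /ko 38): {"dl":1,"dwq":41,"i":34,"jhn":99,"ko":38,"m":50,"n":88,"q":28,"r":43,"tct":58}
After op 8 (replace /i 97): {"dl":1,"dwq":41,"i":97,"jhn":99,"ko":38,"m":50,"n":88,"q":28,"r":43,"tct":58}
After op 9 (replace /ko 25): {"dl":1,"dwq":41,"i":97,"jhn":99,"ko":25,"m":50,"n":88,"q":28,"r":43,"tct":58}
After op 10 (add /dwq 70): {"dl":1,"dwq":70,"i":97,"jhn":99,"ko":25,"m":50,"n":88,"q":28,"r":43,"tct":58}
After op 11 (add /tct 45): {"dl":1,"dwq":70,"i":97,"jhn":99,"ko":25,"m":50,"n":88,"q":28,"r":43,"tct":45}
After op 12 (replace /m 16): {"dl":1,"dwq":70,"i":97,"jhn":99,"ko":25,"m":16,"n":88,"q":28,"r":43,"tct":45}
After op 13 (remove /q): {"dl":1,"dwq":70,"i":97,"jhn":99,"ko":25,"m":16,"n":88,"r":43,"tct":45}
After op 14 (remove /m): {"dl":1,"dwq":70,"i":97,"jhn":99,"ko":25,"n":88,"r":43,"tct":45}
After op 15 (add /dwq 25): {"dl":1,"dwq":25,"i":97,"jhn":99,"ko":25,"n":88,"r":43,"tct":45}
After op 16 (remove /dwq): {"dl":1,"i":97,"jhn":99,"ko":25,"n":88,"r":43,"tct":45}
After op 17 (remove /dl): {"i":97,"jhn":99,"ko":25,"n":88,"r":43,"tct":45}
Size at the root: 6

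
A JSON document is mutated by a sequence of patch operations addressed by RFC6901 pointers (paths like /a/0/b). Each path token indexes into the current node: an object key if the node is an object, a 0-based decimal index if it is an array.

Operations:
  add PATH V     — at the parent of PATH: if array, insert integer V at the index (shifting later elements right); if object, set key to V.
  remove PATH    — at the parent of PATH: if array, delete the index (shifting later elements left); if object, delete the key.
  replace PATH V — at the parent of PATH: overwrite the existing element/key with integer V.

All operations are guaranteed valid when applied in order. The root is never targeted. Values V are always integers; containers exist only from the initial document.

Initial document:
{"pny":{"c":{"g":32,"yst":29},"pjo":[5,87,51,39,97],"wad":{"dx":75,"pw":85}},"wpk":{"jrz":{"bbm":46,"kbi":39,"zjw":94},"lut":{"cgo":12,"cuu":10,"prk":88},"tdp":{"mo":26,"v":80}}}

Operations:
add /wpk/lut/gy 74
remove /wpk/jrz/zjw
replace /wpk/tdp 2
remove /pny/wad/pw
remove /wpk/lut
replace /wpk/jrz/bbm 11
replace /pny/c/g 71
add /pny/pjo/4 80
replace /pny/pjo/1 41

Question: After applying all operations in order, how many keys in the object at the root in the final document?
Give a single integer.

After op 1 (add /wpk/lut/gy 74): {"pny":{"c":{"g":32,"yst":29},"pjo":[5,87,51,39,97],"wad":{"dx":75,"pw":85}},"wpk":{"jrz":{"bbm":46,"kbi":39,"zjw":94},"lut":{"cgo":12,"cuu":10,"gy":74,"prk":88},"tdp":{"mo":26,"v":80}}}
After op 2 (remove /wpk/jrz/zjw): {"pny":{"c":{"g":32,"yst":29},"pjo":[5,87,51,39,97],"wad":{"dx":75,"pw":85}},"wpk":{"jrz":{"bbm":46,"kbi":39},"lut":{"cgo":12,"cuu":10,"gy":74,"prk":88},"tdp":{"mo":26,"v":80}}}
After op 3 (replace /wpk/tdp 2): {"pny":{"c":{"g":32,"yst":29},"pjo":[5,87,51,39,97],"wad":{"dx":75,"pw":85}},"wpk":{"jrz":{"bbm":46,"kbi":39},"lut":{"cgo":12,"cuu":10,"gy":74,"prk":88},"tdp":2}}
After op 4 (remove /pny/wad/pw): {"pny":{"c":{"g":32,"yst":29},"pjo":[5,87,51,39,97],"wad":{"dx":75}},"wpk":{"jrz":{"bbm":46,"kbi":39},"lut":{"cgo":12,"cuu":10,"gy":74,"prk":88},"tdp":2}}
After op 5 (remove /wpk/lut): {"pny":{"c":{"g":32,"yst":29},"pjo":[5,87,51,39,97],"wad":{"dx":75}},"wpk":{"jrz":{"bbm":46,"kbi":39},"tdp":2}}
After op 6 (replace /wpk/jrz/bbm 11): {"pny":{"c":{"g":32,"yst":29},"pjo":[5,87,51,39,97],"wad":{"dx":75}},"wpk":{"jrz":{"bbm":11,"kbi":39},"tdp":2}}
After op 7 (replace /pny/c/g 71): {"pny":{"c":{"g":71,"yst":29},"pjo":[5,87,51,39,97],"wad":{"dx":75}},"wpk":{"jrz":{"bbm":11,"kbi":39},"tdp":2}}
After op 8 (add /pny/pjo/4 80): {"pny":{"c":{"g":71,"yst":29},"pjo":[5,87,51,39,80,97],"wad":{"dx":75}},"wpk":{"jrz":{"bbm":11,"kbi":39},"tdp":2}}
After op 9 (replace /pny/pjo/1 41): {"pny":{"c":{"g":71,"yst":29},"pjo":[5,41,51,39,80,97],"wad":{"dx":75}},"wpk":{"jrz":{"bbm":11,"kbi":39},"tdp":2}}
Size at the root: 2

Answer: 2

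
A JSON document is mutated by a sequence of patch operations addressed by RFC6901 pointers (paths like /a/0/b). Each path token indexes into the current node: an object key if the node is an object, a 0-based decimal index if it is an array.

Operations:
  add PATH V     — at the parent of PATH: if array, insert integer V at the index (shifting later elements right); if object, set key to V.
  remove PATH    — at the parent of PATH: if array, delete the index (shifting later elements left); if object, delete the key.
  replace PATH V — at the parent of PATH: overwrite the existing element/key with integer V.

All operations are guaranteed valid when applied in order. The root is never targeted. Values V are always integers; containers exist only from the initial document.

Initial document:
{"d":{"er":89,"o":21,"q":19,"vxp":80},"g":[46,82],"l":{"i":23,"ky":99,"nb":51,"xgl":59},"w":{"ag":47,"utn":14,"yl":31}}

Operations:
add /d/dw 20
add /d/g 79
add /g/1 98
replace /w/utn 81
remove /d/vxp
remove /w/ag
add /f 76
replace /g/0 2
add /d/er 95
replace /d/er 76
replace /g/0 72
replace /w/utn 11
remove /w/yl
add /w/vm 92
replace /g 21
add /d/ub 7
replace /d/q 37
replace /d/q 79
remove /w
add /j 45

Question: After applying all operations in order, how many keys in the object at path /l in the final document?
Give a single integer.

After op 1 (add /d/dw 20): {"d":{"dw":20,"er":89,"o":21,"q":19,"vxp":80},"g":[46,82],"l":{"i":23,"ky":99,"nb":51,"xgl":59},"w":{"ag":47,"utn":14,"yl":31}}
After op 2 (add /d/g 79): {"d":{"dw":20,"er":89,"g":79,"o":21,"q":19,"vxp":80},"g":[46,82],"l":{"i":23,"ky":99,"nb":51,"xgl":59},"w":{"ag":47,"utn":14,"yl":31}}
After op 3 (add /g/1 98): {"d":{"dw":20,"er":89,"g":79,"o":21,"q":19,"vxp":80},"g":[46,98,82],"l":{"i":23,"ky":99,"nb":51,"xgl":59},"w":{"ag":47,"utn":14,"yl":31}}
After op 4 (replace /w/utn 81): {"d":{"dw":20,"er":89,"g":79,"o":21,"q":19,"vxp":80},"g":[46,98,82],"l":{"i":23,"ky":99,"nb":51,"xgl":59},"w":{"ag":47,"utn":81,"yl":31}}
After op 5 (remove /d/vxp): {"d":{"dw":20,"er":89,"g":79,"o":21,"q":19},"g":[46,98,82],"l":{"i":23,"ky":99,"nb":51,"xgl":59},"w":{"ag":47,"utn":81,"yl":31}}
After op 6 (remove /w/ag): {"d":{"dw":20,"er":89,"g":79,"o":21,"q":19},"g":[46,98,82],"l":{"i":23,"ky":99,"nb":51,"xgl":59},"w":{"utn":81,"yl":31}}
After op 7 (add /f 76): {"d":{"dw":20,"er":89,"g":79,"o":21,"q":19},"f":76,"g":[46,98,82],"l":{"i":23,"ky":99,"nb":51,"xgl":59},"w":{"utn":81,"yl":31}}
After op 8 (replace /g/0 2): {"d":{"dw":20,"er":89,"g":79,"o":21,"q":19},"f":76,"g":[2,98,82],"l":{"i":23,"ky":99,"nb":51,"xgl":59},"w":{"utn":81,"yl":31}}
After op 9 (add /d/er 95): {"d":{"dw":20,"er":95,"g":79,"o":21,"q":19},"f":76,"g":[2,98,82],"l":{"i":23,"ky":99,"nb":51,"xgl":59},"w":{"utn":81,"yl":31}}
After op 10 (replace /d/er 76): {"d":{"dw":20,"er":76,"g":79,"o":21,"q":19},"f":76,"g":[2,98,82],"l":{"i":23,"ky":99,"nb":51,"xgl":59},"w":{"utn":81,"yl":31}}
After op 11 (replace /g/0 72): {"d":{"dw":20,"er":76,"g":79,"o":21,"q":19},"f":76,"g":[72,98,82],"l":{"i":23,"ky":99,"nb":51,"xgl":59},"w":{"utn":81,"yl":31}}
After op 12 (replace /w/utn 11): {"d":{"dw":20,"er":76,"g":79,"o":21,"q":19},"f":76,"g":[72,98,82],"l":{"i":23,"ky":99,"nb":51,"xgl":59},"w":{"utn":11,"yl":31}}
After op 13 (remove /w/yl): {"d":{"dw":20,"er":76,"g":79,"o":21,"q":19},"f":76,"g":[72,98,82],"l":{"i":23,"ky":99,"nb":51,"xgl":59},"w":{"utn":11}}
After op 14 (add /w/vm 92): {"d":{"dw":20,"er":76,"g":79,"o":21,"q":19},"f":76,"g":[72,98,82],"l":{"i":23,"ky":99,"nb":51,"xgl":59},"w":{"utn":11,"vm":92}}
After op 15 (replace /g 21): {"d":{"dw":20,"er":76,"g":79,"o":21,"q":19},"f":76,"g":21,"l":{"i":23,"ky":99,"nb":51,"xgl":59},"w":{"utn":11,"vm":92}}
After op 16 (add /d/ub 7): {"d":{"dw":20,"er":76,"g":79,"o":21,"q":19,"ub":7},"f":76,"g":21,"l":{"i":23,"ky":99,"nb":51,"xgl":59},"w":{"utn":11,"vm":92}}
After op 17 (replace /d/q 37): {"d":{"dw":20,"er":76,"g":79,"o":21,"q":37,"ub":7},"f":76,"g":21,"l":{"i":23,"ky":99,"nb":51,"xgl":59},"w":{"utn":11,"vm":92}}
After op 18 (replace /d/q 79): {"d":{"dw":20,"er":76,"g":79,"o":21,"q":79,"ub":7},"f":76,"g":21,"l":{"i":23,"ky":99,"nb":51,"xgl":59},"w":{"utn":11,"vm":92}}
After op 19 (remove /w): {"d":{"dw":20,"er":76,"g":79,"o":21,"q":79,"ub":7},"f":76,"g":21,"l":{"i":23,"ky":99,"nb":51,"xgl":59}}
After op 20 (add /j 45): {"d":{"dw":20,"er":76,"g":79,"o":21,"q":79,"ub":7},"f":76,"g":21,"j":45,"l":{"i":23,"ky":99,"nb":51,"xgl":59}}
Size at path /l: 4

Answer: 4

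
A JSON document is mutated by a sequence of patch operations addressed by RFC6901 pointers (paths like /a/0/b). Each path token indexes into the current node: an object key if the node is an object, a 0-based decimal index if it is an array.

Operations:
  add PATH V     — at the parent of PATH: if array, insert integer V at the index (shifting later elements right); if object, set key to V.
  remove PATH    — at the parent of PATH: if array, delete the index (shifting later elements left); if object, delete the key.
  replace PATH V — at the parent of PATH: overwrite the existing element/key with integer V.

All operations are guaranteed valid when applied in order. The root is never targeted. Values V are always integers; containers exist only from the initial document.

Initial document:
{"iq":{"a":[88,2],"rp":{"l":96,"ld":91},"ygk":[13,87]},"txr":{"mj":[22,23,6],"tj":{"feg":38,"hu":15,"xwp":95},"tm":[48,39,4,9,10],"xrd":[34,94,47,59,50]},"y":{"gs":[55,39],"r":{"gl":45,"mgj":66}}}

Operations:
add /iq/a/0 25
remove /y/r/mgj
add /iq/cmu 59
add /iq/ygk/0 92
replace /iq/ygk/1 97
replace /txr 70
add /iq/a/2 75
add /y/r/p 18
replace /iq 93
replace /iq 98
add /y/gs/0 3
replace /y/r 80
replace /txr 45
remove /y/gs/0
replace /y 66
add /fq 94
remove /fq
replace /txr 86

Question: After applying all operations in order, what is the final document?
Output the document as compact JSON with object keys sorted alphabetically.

Answer: {"iq":98,"txr":86,"y":66}

Derivation:
After op 1 (add /iq/a/0 25): {"iq":{"a":[25,88,2],"rp":{"l":96,"ld":91},"ygk":[13,87]},"txr":{"mj":[22,23,6],"tj":{"feg":38,"hu":15,"xwp":95},"tm":[48,39,4,9,10],"xrd":[34,94,47,59,50]},"y":{"gs":[55,39],"r":{"gl":45,"mgj":66}}}
After op 2 (remove /y/r/mgj): {"iq":{"a":[25,88,2],"rp":{"l":96,"ld":91},"ygk":[13,87]},"txr":{"mj":[22,23,6],"tj":{"feg":38,"hu":15,"xwp":95},"tm":[48,39,4,9,10],"xrd":[34,94,47,59,50]},"y":{"gs":[55,39],"r":{"gl":45}}}
After op 3 (add /iq/cmu 59): {"iq":{"a":[25,88,2],"cmu":59,"rp":{"l":96,"ld":91},"ygk":[13,87]},"txr":{"mj":[22,23,6],"tj":{"feg":38,"hu":15,"xwp":95},"tm":[48,39,4,9,10],"xrd":[34,94,47,59,50]},"y":{"gs":[55,39],"r":{"gl":45}}}
After op 4 (add /iq/ygk/0 92): {"iq":{"a":[25,88,2],"cmu":59,"rp":{"l":96,"ld":91},"ygk":[92,13,87]},"txr":{"mj":[22,23,6],"tj":{"feg":38,"hu":15,"xwp":95},"tm":[48,39,4,9,10],"xrd":[34,94,47,59,50]},"y":{"gs":[55,39],"r":{"gl":45}}}
After op 5 (replace /iq/ygk/1 97): {"iq":{"a":[25,88,2],"cmu":59,"rp":{"l":96,"ld":91},"ygk":[92,97,87]},"txr":{"mj":[22,23,6],"tj":{"feg":38,"hu":15,"xwp":95},"tm":[48,39,4,9,10],"xrd":[34,94,47,59,50]},"y":{"gs":[55,39],"r":{"gl":45}}}
After op 6 (replace /txr 70): {"iq":{"a":[25,88,2],"cmu":59,"rp":{"l":96,"ld":91},"ygk":[92,97,87]},"txr":70,"y":{"gs":[55,39],"r":{"gl":45}}}
After op 7 (add /iq/a/2 75): {"iq":{"a":[25,88,75,2],"cmu":59,"rp":{"l":96,"ld":91},"ygk":[92,97,87]},"txr":70,"y":{"gs":[55,39],"r":{"gl":45}}}
After op 8 (add /y/r/p 18): {"iq":{"a":[25,88,75,2],"cmu":59,"rp":{"l":96,"ld":91},"ygk":[92,97,87]},"txr":70,"y":{"gs":[55,39],"r":{"gl":45,"p":18}}}
After op 9 (replace /iq 93): {"iq":93,"txr":70,"y":{"gs":[55,39],"r":{"gl":45,"p":18}}}
After op 10 (replace /iq 98): {"iq":98,"txr":70,"y":{"gs":[55,39],"r":{"gl":45,"p":18}}}
After op 11 (add /y/gs/0 3): {"iq":98,"txr":70,"y":{"gs":[3,55,39],"r":{"gl":45,"p":18}}}
After op 12 (replace /y/r 80): {"iq":98,"txr":70,"y":{"gs":[3,55,39],"r":80}}
After op 13 (replace /txr 45): {"iq":98,"txr":45,"y":{"gs":[3,55,39],"r":80}}
After op 14 (remove /y/gs/0): {"iq":98,"txr":45,"y":{"gs":[55,39],"r":80}}
After op 15 (replace /y 66): {"iq":98,"txr":45,"y":66}
After op 16 (add /fq 94): {"fq":94,"iq":98,"txr":45,"y":66}
After op 17 (remove /fq): {"iq":98,"txr":45,"y":66}
After op 18 (replace /txr 86): {"iq":98,"txr":86,"y":66}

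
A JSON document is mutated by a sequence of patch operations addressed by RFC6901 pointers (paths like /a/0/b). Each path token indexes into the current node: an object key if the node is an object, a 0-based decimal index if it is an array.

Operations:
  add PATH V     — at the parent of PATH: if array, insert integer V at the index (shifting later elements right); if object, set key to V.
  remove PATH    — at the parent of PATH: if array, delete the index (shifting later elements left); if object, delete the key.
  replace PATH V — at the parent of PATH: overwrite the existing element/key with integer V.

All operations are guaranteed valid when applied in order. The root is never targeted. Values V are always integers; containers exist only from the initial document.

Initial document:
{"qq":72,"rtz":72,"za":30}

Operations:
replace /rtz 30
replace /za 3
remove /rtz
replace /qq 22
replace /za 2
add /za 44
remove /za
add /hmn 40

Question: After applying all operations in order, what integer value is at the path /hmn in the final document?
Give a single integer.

Answer: 40

Derivation:
After op 1 (replace /rtz 30): {"qq":72,"rtz":30,"za":30}
After op 2 (replace /za 3): {"qq":72,"rtz":30,"za":3}
After op 3 (remove /rtz): {"qq":72,"za":3}
After op 4 (replace /qq 22): {"qq":22,"za":3}
After op 5 (replace /za 2): {"qq":22,"za":2}
After op 6 (add /za 44): {"qq":22,"za":44}
After op 7 (remove /za): {"qq":22}
After op 8 (add /hmn 40): {"hmn":40,"qq":22}
Value at /hmn: 40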